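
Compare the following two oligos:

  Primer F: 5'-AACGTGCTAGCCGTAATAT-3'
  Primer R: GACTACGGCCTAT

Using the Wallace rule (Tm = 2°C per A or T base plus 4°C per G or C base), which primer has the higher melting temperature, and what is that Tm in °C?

Primer F: A+T=11, G+C=8 → Tm = 2(11)+4(8) = 54°C
Primer R: A+T=6, G+C=7 → Tm = 2(6)+4(7) = 40°C
54°C vs 40°C → primer F is higher.

Primer F, 54°C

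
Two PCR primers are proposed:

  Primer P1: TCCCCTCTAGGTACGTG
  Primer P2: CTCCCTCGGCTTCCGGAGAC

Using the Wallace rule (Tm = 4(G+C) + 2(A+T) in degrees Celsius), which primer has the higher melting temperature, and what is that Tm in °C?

Primer P1: A+T=7, G+C=10 → Tm = 2(7)+4(10) = 54°C
Primer P2: A+T=6, G+C=14 → Tm = 2(6)+4(14) = 68°C
54°C vs 68°C → primer P2 is higher.

Primer P2, 68°C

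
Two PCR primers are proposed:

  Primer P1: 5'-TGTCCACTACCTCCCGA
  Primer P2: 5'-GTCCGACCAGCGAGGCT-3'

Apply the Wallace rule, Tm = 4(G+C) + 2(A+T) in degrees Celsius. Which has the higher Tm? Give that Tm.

Primer P2, 58°C

Primer P1: A+T=7, G+C=10 → Tm = 2(7)+4(10) = 54°C
Primer P2: A+T=5, G+C=12 → Tm = 2(5)+4(12) = 58°C
54°C vs 58°C → primer P2 is higher.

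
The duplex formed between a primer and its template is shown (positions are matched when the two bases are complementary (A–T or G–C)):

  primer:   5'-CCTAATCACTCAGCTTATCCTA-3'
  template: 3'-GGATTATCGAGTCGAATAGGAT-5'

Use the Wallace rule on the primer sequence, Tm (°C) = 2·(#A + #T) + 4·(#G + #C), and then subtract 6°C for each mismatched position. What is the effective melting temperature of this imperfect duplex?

Primer base counts: A=6, T=7, G=1, C=8 → A+T=13, G+C=9
Perfect-match Tm = 2(13) + 4(9) = 26 + 36 = 62°C
Mismatches (positions where the bases are not complementary): 2 (at positions 7, 8)
Effective Tm = 62 − 2×6 = 62 − 12 = 50°C

50°C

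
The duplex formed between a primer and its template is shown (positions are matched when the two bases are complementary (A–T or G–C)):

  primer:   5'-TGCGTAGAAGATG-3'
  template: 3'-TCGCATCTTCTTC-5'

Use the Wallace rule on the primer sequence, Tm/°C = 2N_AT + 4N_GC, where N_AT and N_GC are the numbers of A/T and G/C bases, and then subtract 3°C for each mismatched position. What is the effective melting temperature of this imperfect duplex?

32°C

Primer base counts: A=4, T=3, G=5, C=1 → A+T=7, G+C=6
Perfect-match Tm = 2(7) + 4(6) = 14 + 24 = 38°C
Mismatches (positions where the bases are not complementary): 2 (at positions 1, 12)
Effective Tm = 38 − 2×3 = 38 − 6 = 32°C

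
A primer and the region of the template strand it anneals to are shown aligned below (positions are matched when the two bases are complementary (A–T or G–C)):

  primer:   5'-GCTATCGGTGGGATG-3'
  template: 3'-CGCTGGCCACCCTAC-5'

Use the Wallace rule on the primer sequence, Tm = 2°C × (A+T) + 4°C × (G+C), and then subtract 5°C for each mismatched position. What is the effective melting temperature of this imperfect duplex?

Primer base counts: A=2, T=4, G=7, C=2 → A+T=6, G+C=9
Perfect-match Tm = 2(6) + 4(9) = 12 + 36 = 48°C
Mismatches (positions where the bases are not complementary): 2 (at positions 3, 5)
Effective Tm = 48 − 2×5 = 48 − 10 = 38°C

38°C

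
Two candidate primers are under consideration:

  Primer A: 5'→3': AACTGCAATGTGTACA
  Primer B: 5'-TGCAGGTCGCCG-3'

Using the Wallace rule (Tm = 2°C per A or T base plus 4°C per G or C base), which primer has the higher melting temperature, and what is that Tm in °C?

Primer A, 44°C

Primer A: A+T=10, G+C=6 → Tm = 2(10)+4(6) = 44°C
Primer B: A+T=3, G+C=9 → Tm = 2(3)+4(9) = 42°C
44°C vs 42°C → primer A is higher.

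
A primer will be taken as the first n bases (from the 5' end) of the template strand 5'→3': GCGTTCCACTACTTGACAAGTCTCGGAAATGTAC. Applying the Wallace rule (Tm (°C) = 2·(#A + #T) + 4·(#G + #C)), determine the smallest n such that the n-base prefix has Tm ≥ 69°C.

First 23 bases: GCGTTCCACTACTTGACAAGTCT → Tm = 68°C (< 69°C)
First 24 bases: GCGTTCCACTACTTGACAAGTCTC → Tm = 72°C (≥ 69°C)
Each additional base adds 2°C (A/T) or 4°C (G/C), so Tm is non-decreasing in n; n = 24 is the first length to reach 69°C.

n = 24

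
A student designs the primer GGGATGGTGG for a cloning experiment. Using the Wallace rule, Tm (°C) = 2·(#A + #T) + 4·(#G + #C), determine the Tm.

34°C

A=1, G=7, T=2, C=0
So N_AT = 3 and N_GC = 7.
Tm = 2(3) + 4(7) = 6 + 28 = 34°C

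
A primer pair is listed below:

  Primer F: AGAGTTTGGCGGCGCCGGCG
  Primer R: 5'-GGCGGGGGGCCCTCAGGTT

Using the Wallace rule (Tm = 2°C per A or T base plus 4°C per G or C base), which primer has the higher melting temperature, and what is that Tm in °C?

Primer F, 70°C

Primer F: A+T=5, G+C=15 → Tm = 2(5)+4(15) = 70°C
Primer R: A+T=4, G+C=15 → Tm = 2(4)+4(15) = 68°C
70°C vs 68°C → primer F is higher.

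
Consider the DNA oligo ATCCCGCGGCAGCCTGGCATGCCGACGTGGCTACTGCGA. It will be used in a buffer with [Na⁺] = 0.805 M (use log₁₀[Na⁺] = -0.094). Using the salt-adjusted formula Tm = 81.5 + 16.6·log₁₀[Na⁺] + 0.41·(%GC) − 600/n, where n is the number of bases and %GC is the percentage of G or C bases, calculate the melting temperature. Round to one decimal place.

92.9°C

Length n = 39. G=13, A=6, T=6, C=14
G+C = 27, so %GC = 27/39 × 100 = 69.231%
Salt term: 16.6 × (-0.094) = -1.56
GC term: 0.41 × 69.231 = 28.385; length term: −600/39 = −15.385
Tm = 81.5 + (-1.56) + 28.385 − 15.385 = 92.94 → 92.9°C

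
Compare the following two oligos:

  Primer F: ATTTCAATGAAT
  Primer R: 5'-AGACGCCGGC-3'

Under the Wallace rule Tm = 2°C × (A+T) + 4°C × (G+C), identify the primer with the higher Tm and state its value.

Primer R, 36°C

Primer F: A+T=10, G+C=2 → Tm = 2(10)+4(2) = 28°C
Primer R: A+T=2, G+C=8 → Tm = 2(2)+4(8) = 36°C
28°C vs 36°C → primer R is higher.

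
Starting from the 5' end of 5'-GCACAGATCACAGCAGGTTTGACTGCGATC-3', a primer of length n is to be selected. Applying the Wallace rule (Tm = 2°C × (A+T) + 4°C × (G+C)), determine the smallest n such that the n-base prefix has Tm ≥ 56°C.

n = 18

First 17 bases: GCACAGATCACAGCAGG → Tm = 54°C (< 56°C)
First 18 bases: GCACAGATCACAGCAGGT → Tm = 56°C (≥ 56°C)
Since every base adds ≥2°C, Tm only increases with n, so the threshold is first crossed at n = 18.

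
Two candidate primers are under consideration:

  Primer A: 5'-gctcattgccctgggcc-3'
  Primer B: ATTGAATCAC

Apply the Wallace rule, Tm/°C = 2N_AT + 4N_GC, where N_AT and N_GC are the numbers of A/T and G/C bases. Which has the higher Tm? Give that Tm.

Primer A, 58°C

Primer A: A+T=5, G+C=12 → Tm = 2(5)+4(12) = 58°C
Primer B: A+T=7, G+C=3 → Tm = 2(7)+4(3) = 26°C
58°C vs 26°C → primer A is higher.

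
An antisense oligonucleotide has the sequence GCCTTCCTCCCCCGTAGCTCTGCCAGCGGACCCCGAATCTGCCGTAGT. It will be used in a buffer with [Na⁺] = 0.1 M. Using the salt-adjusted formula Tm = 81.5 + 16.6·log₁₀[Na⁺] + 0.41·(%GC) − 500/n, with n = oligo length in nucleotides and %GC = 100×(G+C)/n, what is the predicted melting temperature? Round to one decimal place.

Length n = 48. Scanning the sequence gives T=10, G=11, A=6, C=21.
G+C = 32, so %GC = 32/48 × 100 = 66.667%
Salt term: 16.6 × (-1) = -16.6
GC term: 0.41 × 66.667 = 27.333; length term: −500/48 = −10.417
Tm = 81.5 + (-16.6) + 27.333 − 10.417 = 81.816 → 81.8°C

81.8°C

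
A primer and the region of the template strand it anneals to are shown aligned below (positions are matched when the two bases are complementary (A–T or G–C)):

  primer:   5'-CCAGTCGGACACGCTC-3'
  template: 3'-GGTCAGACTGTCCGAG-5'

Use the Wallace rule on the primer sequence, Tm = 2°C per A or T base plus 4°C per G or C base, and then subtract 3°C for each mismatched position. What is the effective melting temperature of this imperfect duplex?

48°C

Primer base counts: A=3, T=2, G=4, C=7 → A+T=5, G+C=11
Perfect-match Tm = 2(5) + 4(11) = 10 + 44 = 54°C
Mismatches (positions where the bases are not complementary): 2 (at positions 7, 12)
Effective Tm = 54 − 2×3 = 54 − 6 = 48°C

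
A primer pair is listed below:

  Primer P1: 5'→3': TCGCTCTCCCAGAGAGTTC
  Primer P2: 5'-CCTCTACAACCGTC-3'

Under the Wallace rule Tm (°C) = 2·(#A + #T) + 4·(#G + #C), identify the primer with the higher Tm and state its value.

Primer P1: A+T=8, G+C=11 → Tm = 2(8)+4(11) = 60°C
Primer P2: A+T=6, G+C=8 → Tm = 2(6)+4(8) = 44°C
60°C vs 44°C → primer P1 is higher.

Primer P1, 60°C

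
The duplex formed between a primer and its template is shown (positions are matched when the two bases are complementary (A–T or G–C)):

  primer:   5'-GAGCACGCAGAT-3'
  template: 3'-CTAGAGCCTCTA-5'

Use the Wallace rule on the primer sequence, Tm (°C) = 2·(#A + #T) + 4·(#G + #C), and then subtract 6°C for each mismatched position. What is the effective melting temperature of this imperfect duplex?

20°C

Primer base counts: A=4, T=1, G=4, C=3 → A+T=5, G+C=7
Perfect-match Tm = 2(5) + 4(7) = 10 + 28 = 38°C
Mismatches (positions where the bases are not complementary): 3 (at positions 3, 5, 8)
Effective Tm = 38 − 3×6 = 38 − 18 = 20°C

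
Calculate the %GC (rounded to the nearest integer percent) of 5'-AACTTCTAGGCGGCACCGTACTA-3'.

52%

T=5, C=7, G=5, A=6
G+C = 5 + 7 = 12 out of 23 bases
%GC = 12/23 × 100 = 52.17% ≈ 52%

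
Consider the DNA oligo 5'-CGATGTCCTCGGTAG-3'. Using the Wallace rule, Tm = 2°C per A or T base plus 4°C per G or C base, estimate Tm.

48°C

Scanning the sequence gives C=4, A=2, T=4, G=5.
So N_AT = 6 and N_GC = 9.
Tm = 4·9 + 2·6 = 36 + 12 = 48°C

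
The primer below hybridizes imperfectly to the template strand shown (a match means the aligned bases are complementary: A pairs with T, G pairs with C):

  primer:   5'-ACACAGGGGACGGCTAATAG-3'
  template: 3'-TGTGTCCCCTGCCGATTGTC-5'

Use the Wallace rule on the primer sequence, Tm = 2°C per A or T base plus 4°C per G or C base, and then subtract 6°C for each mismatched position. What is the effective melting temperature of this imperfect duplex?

Primer base counts: A=7, T=2, G=7, C=4 → A+T=9, G+C=11
Perfect-match Tm = 2(9) + 4(11) = 18 + 44 = 62°C
Mismatches (positions where the bases are not complementary): 1 (at position 18)
Effective Tm = 62 − 1×6 = 62 − 6 = 56°C

56°C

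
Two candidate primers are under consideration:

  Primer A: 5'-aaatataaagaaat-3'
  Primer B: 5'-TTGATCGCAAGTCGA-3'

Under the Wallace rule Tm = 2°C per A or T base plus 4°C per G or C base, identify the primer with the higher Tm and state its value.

Primer B, 44°C

Primer A: A+T=13, G+C=1 → Tm = 2(13)+4(1) = 30°C
Primer B: A+T=8, G+C=7 → Tm = 2(8)+4(7) = 44°C
30°C vs 44°C → primer B is higher.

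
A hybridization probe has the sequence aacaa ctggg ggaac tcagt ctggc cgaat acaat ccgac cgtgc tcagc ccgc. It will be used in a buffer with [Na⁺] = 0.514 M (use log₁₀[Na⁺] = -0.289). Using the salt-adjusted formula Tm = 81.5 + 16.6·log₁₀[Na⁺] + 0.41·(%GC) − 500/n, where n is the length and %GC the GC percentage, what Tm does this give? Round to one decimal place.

91.7°C

Length n = 54. Counting bases: G=14, T=8, A=14, C=18
G+C = 32, so %GC = 32/54 × 100 = 59.259%
Salt term: 16.6 × (-0.289) = -4.797
GC term: 0.41 × 59.259 = 24.296; length term: −500/54 = −9.259
Tm = 81.5 + (-4.797) + 24.296 − 9.259 = 91.74 → 91.7°C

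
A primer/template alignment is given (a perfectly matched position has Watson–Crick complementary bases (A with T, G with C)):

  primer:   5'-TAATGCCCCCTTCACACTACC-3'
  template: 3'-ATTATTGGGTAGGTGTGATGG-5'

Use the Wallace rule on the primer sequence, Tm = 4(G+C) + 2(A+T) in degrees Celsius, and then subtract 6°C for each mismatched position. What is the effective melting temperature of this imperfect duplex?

Primer base counts: A=5, T=5, G=1, C=10 → A+T=10, G+C=11
Perfect-match Tm = 2(10) + 4(11) = 20 + 44 = 64°C
Mismatches (positions where the bases are not complementary): 4 (at positions 5, 6, 10, 12)
Effective Tm = 64 − 4×6 = 64 − 24 = 40°C

40°C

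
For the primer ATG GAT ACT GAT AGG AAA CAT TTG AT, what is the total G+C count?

8

Scanning the sequence gives A=10, T=8, C=2, G=6.
Total G or C: 6 + 2 = 8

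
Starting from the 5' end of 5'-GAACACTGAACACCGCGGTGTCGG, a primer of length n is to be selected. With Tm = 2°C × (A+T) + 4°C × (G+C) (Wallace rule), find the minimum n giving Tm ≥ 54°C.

n = 17

First 16 bases: GAACACTGAACACCGC → Tm = 50°C (< 54°C)
First 17 bases: GAACACTGAACACCGCG → Tm = 54°C (≥ 54°C)
Each additional base adds 2°C (A/T) or 4°C (G/C), so Tm is non-decreasing in n; n = 17 is the first length to reach 54°C.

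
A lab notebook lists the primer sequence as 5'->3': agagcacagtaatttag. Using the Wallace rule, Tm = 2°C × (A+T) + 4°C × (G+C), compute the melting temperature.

Base counts: T=4, C=2, A=7, G=4
So N_AT = 11 and N_GC = 6.
Tm = 4·6 + 2·11 = 24 + 22 = 46°C

46°C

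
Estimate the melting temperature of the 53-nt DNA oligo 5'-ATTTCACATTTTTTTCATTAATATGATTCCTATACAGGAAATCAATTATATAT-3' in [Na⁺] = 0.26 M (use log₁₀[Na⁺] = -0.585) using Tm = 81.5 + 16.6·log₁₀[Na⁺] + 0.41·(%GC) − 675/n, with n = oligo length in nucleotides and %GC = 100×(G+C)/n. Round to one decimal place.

Length n = 53. C=7, G=3, A=19, T=24
G+C = 10, so %GC = 10/53 × 100 = 18.868%
Salt term: 16.6 × (-0.585) = -9.711
GC term: 0.41 × 18.868 = 7.736; length term: −675/53 = −12.736
Tm = 81.5 + (-9.711) + 7.736 − 12.736 = 66.789 → 66.8°C

66.8°C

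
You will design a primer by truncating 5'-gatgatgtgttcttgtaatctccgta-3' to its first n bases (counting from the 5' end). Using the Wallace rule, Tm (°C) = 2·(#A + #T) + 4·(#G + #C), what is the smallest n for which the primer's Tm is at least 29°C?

First 10 bases: GATGATGTGT → Tm = 28°C (< 29°C)
First 11 bases: GATGATGTGTT → Tm = 30°C (≥ 29°C)
Since every base adds ≥2°C, Tm only increases with n, so the threshold is first crossed at n = 11.

n = 11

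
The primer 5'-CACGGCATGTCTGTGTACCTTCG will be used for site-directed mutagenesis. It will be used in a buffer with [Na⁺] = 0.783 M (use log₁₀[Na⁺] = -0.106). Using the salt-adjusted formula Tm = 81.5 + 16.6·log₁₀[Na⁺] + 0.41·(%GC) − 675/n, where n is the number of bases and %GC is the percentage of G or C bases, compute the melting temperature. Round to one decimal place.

73.6°C

Length n = 23. Counting bases: A=3, C=7, G=6, T=7
G+C = 13, so %GC = 13/23 × 100 = 56.522%
Salt term: 16.6 × (-0.106) = -1.76
GC term: 0.41 × 56.522 = 23.174; length term: −675/23 = −29.348
Tm = 81.5 + (-1.76) + 23.174 − 29.348 = 73.566 → 73.6°C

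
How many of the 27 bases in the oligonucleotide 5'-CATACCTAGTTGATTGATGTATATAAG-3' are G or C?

Base counts: T=10, G=5, C=3, A=9
G+C = 5 + 3 = 8

8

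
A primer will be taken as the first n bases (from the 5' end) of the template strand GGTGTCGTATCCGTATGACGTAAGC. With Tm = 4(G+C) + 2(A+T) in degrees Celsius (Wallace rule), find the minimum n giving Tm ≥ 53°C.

First 17 bases: GGTGTCGTATCCGTATG → Tm = 52°C (< 53°C)
First 18 bases: GGTGTCGTATCCGTATGA → Tm = 54°C (≥ 53°C)
Since every base adds ≥2°C, Tm only increases with n, so the threshold is first crossed at n = 18.

n = 18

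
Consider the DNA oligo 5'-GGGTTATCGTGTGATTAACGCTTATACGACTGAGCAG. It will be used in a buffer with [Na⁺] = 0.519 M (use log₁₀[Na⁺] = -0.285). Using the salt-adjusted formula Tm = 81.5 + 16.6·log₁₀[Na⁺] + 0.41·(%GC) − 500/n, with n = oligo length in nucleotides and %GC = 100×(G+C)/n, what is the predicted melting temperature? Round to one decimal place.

Length n = 37. C=6, A=9, T=11, G=11
G+C = 17, so %GC = 17/37 × 100 = 45.946%
Salt term: 16.6 × (-0.285) = -4.731
GC term: 0.41 × 45.946 = 18.838; length term: −500/37 = −13.514
Tm = 81.5 + (-4.731) + 18.838 − 13.514 = 82.093 → 82.1°C

82.1°C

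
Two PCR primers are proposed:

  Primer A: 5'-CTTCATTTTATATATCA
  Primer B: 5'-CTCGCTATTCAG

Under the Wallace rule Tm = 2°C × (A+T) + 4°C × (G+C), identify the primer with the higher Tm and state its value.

Primer A, 40°C

Primer A: A+T=14, G+C=3 → Tm = 2(14)+4(3) = 40°C
Primer B: A+T=6, G+C=6 → Tm = 2(6)+4(6) = 36°C
40°C vs 36°C → primer A is higher.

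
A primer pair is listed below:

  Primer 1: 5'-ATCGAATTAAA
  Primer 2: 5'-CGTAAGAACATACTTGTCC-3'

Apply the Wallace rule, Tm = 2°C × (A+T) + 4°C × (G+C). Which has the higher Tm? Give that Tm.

Primer 2, 54°C

Primer 1: A+T=9, G+C=2 → Tm = 2(9)+4(2) = 26°C
Primer 2: A+T=11, G+C=8 → Tm = 2(11)+4(8) = 54°C
26°C vs 54°C → primer 2 is higher.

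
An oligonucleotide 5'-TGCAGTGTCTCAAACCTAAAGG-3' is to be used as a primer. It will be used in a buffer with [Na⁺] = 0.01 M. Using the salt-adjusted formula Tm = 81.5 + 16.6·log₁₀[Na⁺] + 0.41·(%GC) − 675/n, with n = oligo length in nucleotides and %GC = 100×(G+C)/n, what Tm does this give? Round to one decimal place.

36.3°C

Length n = 22. A=7, C=5, G=5, T=5
G+C = 10, so %GC = 10/22 × 100 = 45.455%
Salt term: 16.6 × (-2) = -33.2
GC term: 0.41 × 45.455 = 18.637; length term: −675/22 = −30.682
Tm = 81.5 + (-33.2) + 18.637 − 30.682 = 36.255 → 36.3°C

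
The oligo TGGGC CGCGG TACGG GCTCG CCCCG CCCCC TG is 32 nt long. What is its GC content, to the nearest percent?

84%

Base counts: G=12, A=1, C=15, T=4
G+C = 12 + 15 = 27 out of 32 bases
%GC = 27/32 × 100 = 84.38% ≈ 84%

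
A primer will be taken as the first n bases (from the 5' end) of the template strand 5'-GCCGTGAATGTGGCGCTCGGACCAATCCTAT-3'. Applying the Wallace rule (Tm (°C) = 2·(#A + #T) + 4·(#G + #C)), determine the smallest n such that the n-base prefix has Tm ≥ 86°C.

n = 27

First 26 bases: GCCGTGAATGTGGCGCTCGGACCAAT → Tm = 84°C (< 86°C)
First 27 bases: GCCGTGAATGTGGCGCTCGGACCAATC → Tm = 88°C (≥ 86°C)
Each additional base adds 2°C (A/T) or 4°C (G/C), so Tm is non-decreasing in n; n = 27 is the first length to reach 86°C.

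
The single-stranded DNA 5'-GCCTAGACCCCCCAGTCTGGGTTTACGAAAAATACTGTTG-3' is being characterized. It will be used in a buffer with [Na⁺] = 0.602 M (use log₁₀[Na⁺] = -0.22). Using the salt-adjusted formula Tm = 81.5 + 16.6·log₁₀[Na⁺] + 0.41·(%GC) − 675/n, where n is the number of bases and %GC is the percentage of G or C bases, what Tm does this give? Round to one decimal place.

81.5°C

Length n = 40. G=9, T=10, C=11, A=10
G+C = 20, so %GC = 20/40 × 100 = 50%
Salt term: 16.6 × (-0.22) = -3.652
GC term: 0.41 × 50 = 20.5; length term: −675/40 = −16.875
Tm = 81.5 + (-3.652) + 20.5 − 16.875 = 81.473 → 81.5°C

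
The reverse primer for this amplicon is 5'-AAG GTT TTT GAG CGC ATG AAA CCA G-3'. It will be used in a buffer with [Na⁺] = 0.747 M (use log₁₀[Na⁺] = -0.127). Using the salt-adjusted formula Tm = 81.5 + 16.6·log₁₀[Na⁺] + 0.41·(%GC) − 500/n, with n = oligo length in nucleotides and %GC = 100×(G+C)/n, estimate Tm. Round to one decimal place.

Length n = 25. Counting bases: A=8, T=6, C=4, G=7
G+C = 11, so %GC = 11/25 × 100 = 44%
Salt term: 16.6 × (-0.127) = -2.108
GC term: 0.41 × 44 = 18.04; length term: −500/25 = −20
Tm = 81.5 + (-2.108) + 18.04 − 20 = 77.432 → 77.4°C

77.4°C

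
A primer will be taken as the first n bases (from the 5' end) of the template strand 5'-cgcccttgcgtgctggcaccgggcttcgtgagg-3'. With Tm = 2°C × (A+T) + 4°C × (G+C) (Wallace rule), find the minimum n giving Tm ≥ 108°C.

n = 32

First 31 bases: CGCCCTTGCGTGCTGGCACCGGGCTTCGTGA → Tm = 106°C (< 108°C)
First 32 bases: CGCCCTTGCGTGCTGGCACCGGGCTTCGTGAG → Tm = 110°C (≥ 108°C)
Each additional base adds 2°C (A/T) or 4°C (G/C), so Tm is non-decreasing in n; n = 32 is the first length to reach 108°C.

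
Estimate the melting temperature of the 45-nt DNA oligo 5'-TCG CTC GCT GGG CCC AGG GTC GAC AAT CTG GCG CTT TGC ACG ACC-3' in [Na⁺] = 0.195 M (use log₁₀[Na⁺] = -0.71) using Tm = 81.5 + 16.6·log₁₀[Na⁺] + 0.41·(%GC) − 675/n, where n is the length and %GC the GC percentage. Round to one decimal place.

82.0°C

Length n = 45. T=9, C=16, G=14, A=6
G+C = 30, so %GC = 30/45 × 100 = 66.667%
Salt term: 16.6 × (-0.71) = -11.786
GC term: 0.41 × 66.667 = 27.333; length term: −675/45 = −15
Tm = 81.5 + (-11.786) + 27.333 − 15 = 82.047 → 82.0°C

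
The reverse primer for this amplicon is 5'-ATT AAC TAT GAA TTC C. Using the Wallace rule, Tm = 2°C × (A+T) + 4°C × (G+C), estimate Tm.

40°C

Counting bases: G=1, T=6, A=6, C=3
A+T = 12, G+C = 4
Tm = 2×12 + 4×4 = 40°C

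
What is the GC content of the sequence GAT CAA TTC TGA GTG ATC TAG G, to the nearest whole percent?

Scanning the sequence gives C=3, G=6, T=7, A=6.
G+C = 6 + 3 = 9 out of 22 bases
%GC = 9/22 × 100 = 40.91% ≈ 41%

41%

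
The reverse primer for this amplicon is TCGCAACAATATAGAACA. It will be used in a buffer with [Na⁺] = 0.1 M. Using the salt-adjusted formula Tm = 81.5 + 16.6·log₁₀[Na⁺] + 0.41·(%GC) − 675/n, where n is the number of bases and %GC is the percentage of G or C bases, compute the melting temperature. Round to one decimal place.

Length n = 18. Scanning the sequence gives T=3, G=2, A=9, C=4.
G+C = 6, so %GC = 6/18 × 100 = 33.333%
Salt term: 16.6 × (-1) = -16.6
GC term: 0.41 × 33.333 = 13.667; length term: −675/18 = −37.5
Tm = 81.5 + (-16.6) + 13.667 − 37.5 = 41.067 → 41.1°C

41.1°C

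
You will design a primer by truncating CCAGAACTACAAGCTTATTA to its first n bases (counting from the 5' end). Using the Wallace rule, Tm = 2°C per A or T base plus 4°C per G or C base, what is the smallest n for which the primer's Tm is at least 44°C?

n = 15

First 14 bases: CCAGAACTACAAGC → Tm = 42°C (< 44°C)
First 15 bases: CCAGAACTACAAGCT → Tm = 44°C (≥ 44°C)
Since every base adds ≥2°C, Tm only increases with n, so the threshold is first crossed at n = 15.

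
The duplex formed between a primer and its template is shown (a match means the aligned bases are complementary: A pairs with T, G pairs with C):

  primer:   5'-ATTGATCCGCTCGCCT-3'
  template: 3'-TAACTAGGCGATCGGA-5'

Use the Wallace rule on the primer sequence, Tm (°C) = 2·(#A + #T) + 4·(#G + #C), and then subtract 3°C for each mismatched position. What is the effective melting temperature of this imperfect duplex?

47°C

Primer base counts: A=2, T=5, G=3, C=6 → A+T=7, G+C=9
Perfect-match Tm = 2(7) + 4(9) = 14 + 36 = 50°C
Mismatches (positions where the bases are not complementary): 1 (at position 12)
Effective Tm = 50 − 1×3 = 50 − 3 = 47°C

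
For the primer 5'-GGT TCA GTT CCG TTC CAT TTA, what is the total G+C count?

Base counts: C=5, G=4, A=3, T=9
G+C = 4 + 5 = 9

9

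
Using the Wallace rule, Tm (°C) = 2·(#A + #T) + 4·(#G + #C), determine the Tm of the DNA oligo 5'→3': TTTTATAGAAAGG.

32°C

T=5, A=5, C=0, G=3
AT pairs contribute 10, GC pairs contribute 3.
Tm = 4·3 + 2·10 = 12 + 20 = 32°C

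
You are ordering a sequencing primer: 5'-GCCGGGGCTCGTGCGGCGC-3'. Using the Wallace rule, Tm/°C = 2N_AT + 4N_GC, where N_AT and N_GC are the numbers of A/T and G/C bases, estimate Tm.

Counting bases: T=2, A=0, G=10, C=7
So N_AT = 2 and N_GC = 17.
Tm = 2×2 + 4×17 = 72°C

72°C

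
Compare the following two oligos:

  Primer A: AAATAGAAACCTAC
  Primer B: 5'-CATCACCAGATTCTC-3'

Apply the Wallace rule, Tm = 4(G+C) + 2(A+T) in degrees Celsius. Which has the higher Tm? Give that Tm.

Primer B, 44°C

Primer A: A+T=10, G+C=4 → Tm = 2(10)+4(4) = 36°C
Primer B: A+T=8, G+C=7 → Tm = 2(8)+4(7) = 44°C
36°C vs 44°C → primer B is higher.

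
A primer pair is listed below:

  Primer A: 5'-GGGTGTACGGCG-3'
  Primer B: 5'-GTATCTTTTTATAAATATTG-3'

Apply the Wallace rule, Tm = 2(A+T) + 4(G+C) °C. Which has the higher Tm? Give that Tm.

Primer A: A+T=3, G+C=9 → Tm = 2(3)+4(9) = 42°C
Primer B: A+T=17, G+C=3 → Tm = 2(17)+4(3) = 46°C
42°C vs 46°C → primer B is higher.

Primer B, 46°C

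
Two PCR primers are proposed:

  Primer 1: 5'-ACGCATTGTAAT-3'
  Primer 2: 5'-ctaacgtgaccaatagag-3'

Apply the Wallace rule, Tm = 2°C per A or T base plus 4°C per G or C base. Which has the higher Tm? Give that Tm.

Primer 2, 52°C

Primer 1: A+T=8, G+C=4 → Tm = 2(8)+4(4) = 32°C
Primer 2: A+T=10, G+C=8 → Tm = 2(10)+4(8) = 52°C
32°C vs 52°C → primer 2 is higher.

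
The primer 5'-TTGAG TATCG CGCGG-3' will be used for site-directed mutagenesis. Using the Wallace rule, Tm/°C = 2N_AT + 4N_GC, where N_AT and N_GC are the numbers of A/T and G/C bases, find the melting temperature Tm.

48°C

Base counts: A=2, T=4, G=6, C=3
A+T = 6, G+C = 9
Tm = 2×6 + 4×9 = 48°C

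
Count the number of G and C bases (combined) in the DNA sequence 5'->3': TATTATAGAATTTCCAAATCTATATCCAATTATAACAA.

7

Counting bases: A=17, C=6, T=14, G=1
Total G or C: 1 + 6 = 7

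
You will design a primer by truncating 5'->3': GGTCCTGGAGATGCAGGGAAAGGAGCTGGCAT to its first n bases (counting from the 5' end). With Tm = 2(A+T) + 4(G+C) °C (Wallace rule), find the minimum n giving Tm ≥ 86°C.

First 26 bases: GGTCCTGGAGATGCAGGGAAAGGAGC → Tm = 84°C (< 86°C)
First 27 bases: GGTCCTGGAGATGCAGGGAAAGGAGCT → Tm = 86°C (≥ 86°C)
Each additional base adds 2°C (A/T) or 4°C (G/C), so Tm is non-decreasing in n; n = 27 is the first length to reach 86°C.

n = 27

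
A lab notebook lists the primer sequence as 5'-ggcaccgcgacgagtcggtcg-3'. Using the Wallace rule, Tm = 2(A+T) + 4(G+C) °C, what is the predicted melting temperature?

74°C

Base counts: A=3, T=2, C=7, G=9
AT pairs contribute 5, GC pairs contribute 16.
Tm = 2×5 + 4×16 = 74°C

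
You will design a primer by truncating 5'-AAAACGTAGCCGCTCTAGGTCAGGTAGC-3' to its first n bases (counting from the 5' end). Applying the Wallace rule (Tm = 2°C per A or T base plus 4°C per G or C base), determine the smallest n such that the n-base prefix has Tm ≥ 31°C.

n = 11

First 10 bases: AAAACGTAGC → Tm = 28°C (< 31°C)
First 11 bases: AAAACGTAGCC → Tm = 32°C (≥ 31°C)
Since every base adds ≥2°C, Tm only increases with n, so the threshold is first crossed at n = 11.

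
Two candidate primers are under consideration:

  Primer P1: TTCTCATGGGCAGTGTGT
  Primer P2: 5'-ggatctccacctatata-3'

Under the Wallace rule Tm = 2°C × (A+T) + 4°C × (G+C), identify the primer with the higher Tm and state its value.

Primer P1: A+T=9, G+C=9 → Tm = 2(9)+4(9) = 54°C
Primer P2: A+T=10, G+C=7 → Tm = 2(10)+4(7) = 48°C
54°C vs 48°C → primer P1 is higher.

Primer P1, 54°C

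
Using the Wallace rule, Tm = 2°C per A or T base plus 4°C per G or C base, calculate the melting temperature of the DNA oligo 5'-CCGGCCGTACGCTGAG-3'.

Scanning the sequence gives C=6, G=6, A=2, T=2.
AT pairs contribute 4, GC pairs contribute 12.
Tm = 2×4 + 4×12 = 56°C

56°C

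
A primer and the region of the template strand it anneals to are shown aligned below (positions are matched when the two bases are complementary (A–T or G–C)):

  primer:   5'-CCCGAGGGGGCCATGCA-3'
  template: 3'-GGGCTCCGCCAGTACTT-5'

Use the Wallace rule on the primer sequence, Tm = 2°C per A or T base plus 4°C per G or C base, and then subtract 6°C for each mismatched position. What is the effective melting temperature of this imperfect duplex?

42°C

Primer base counts: A=3, T=1, G=7, C=6 → A+T=4, G+C=13
Perfect-match Tm = 2(4) + 4(13) = 8 + 52 = 60°C
Mismatches (positions where the bases are not complementary): 3 (at positions 8, 11, 16)
Effective Tm = 60 − 3×6 = 60 − 18 = 42°C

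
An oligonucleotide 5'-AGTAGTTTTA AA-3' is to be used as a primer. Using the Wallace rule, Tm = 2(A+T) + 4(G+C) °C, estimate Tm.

Scanning the sequence gives C=0, A=5, G=2, T=5.
A+T = 10, G+C = 2
Tm = 2×10 + 4×2 = 28°C

28°C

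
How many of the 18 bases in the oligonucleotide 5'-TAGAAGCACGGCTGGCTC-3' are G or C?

Scanning the sequence gives A=4, C=5, G=6, T=3.
Total G or C: 6 + 5 = 11

11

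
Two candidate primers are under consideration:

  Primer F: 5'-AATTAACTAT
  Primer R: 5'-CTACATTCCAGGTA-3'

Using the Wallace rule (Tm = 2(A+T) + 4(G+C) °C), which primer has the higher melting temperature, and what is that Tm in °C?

Primer R, 40°C

Primer F: A+T=9, G+C=1 → Tm = 2(9)+4(1) = 22°C
Primer R: A+T=8, G+C=6 → Tm = 2(8)+4(6) = 40°C
22°C vs 40°C → primer R is higher.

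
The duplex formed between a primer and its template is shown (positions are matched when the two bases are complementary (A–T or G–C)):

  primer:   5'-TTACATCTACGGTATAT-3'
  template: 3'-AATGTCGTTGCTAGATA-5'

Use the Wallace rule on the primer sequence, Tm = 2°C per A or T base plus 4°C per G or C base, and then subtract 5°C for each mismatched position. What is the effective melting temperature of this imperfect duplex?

24°C

Primer base counts: A=5, T=7, G=2, C=3 → A+T=12, G+C=5
Perfect-match Tm = 2(12) + 4(5) = 24 + 20 = 44°C
Mismatches (positions where the bases are not complementary): 4 (at positions 6, 8, 12, 14)
Effective Tm = 44 − 4×5 = 44 − 20 = 24°C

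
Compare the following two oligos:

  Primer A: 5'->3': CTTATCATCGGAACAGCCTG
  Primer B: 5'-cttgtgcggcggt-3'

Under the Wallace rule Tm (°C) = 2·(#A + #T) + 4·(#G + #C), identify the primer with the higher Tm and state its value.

Primer A: A+T=10, G+C=10 → Tm = 2(10)+4(10) = 60°C
Primer B: A+T=4, G+C=9 → Tm = 2(4)+4(9) = 44°C
60°C vs 44°C → primer A is higher.

Primer A, 60°C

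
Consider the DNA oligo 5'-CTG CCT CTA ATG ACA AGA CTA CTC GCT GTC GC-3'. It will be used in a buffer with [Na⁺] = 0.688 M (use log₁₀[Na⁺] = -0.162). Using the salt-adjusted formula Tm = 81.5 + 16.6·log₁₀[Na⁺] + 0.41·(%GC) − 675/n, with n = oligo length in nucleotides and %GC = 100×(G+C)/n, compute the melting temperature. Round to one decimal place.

Length n = 32. Scanning the sequence gives A=7, G=6, C=11, T=8.
G+C = 17, so %GC = 17/32 × 100 = 53.125%
Salt term: 16.6 × (-0.162) = -2.689
GC term: 0.41 × 53.125 = 21.781; length term: −675/32 = −21.094
Tm = 81.5 + (-2.689) + 21.781 − 21.094 = 79.498 → 79.5°C

79.5°C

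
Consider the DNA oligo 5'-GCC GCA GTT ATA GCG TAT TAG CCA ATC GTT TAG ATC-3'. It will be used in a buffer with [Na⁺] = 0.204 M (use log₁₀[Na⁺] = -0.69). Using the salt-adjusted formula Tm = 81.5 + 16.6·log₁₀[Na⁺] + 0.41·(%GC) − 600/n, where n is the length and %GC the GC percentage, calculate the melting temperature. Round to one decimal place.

Length n = 36. T=11, C=8, G=8, A=9
G+C = 16, so %GC = 16/36 × 100 = 44.444%
Salt term: 16.6 × (-0.69) = -11.454
GC term: 0.41 × 44.444 = 18.222; length term: −600/36 = −16.667
Tm = 81.5 + (-11.454) + 18.222 − 16.667 = 71.601 → 71.6°C

71.6°C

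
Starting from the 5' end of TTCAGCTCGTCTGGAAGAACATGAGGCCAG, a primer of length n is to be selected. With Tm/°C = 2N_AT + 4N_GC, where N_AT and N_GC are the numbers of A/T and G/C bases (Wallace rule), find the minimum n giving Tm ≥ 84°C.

n = 28

First 27 bases: TTCAGCTCGTCTGGAAGAACATGAGGC → Tm = 82°C (< 84°C)
First 28 bases: TTCAGCTCGTCTGGAAGAACATGAGGCC → Tm = 86°C (≥ 84°C)
Since every base adds ≥2°C, Tm only increases with n, so the threshold is first crossed at n = 28.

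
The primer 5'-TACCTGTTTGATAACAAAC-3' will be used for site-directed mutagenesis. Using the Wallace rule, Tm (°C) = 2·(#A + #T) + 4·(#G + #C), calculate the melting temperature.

Counting bases: A=7, C=4, G=2, T=6
So N_AT = 13 and N_GC = 6.
Tm = 2×13 + 4×6 = 50°C

50°C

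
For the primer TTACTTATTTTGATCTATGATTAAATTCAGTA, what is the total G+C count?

6

Base counts: G=3, C=3, A=10, T=16
G+C = 3 + 3 = 6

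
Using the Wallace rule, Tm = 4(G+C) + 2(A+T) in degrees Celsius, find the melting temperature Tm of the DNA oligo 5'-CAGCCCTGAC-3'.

34°C

Base counts: T=1, C=5, A=2, G=2
So N_AT = 3 and N_GC = 7.
Tm = 2×3 + 4×7 = 34°C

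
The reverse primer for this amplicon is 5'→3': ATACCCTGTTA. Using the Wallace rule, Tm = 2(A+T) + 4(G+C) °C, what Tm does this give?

Scanning the sequence gives T=4, A=3, G=1, C=3.
AT pairs contribute 7, GC pairs contribute 4.
Tm = 2×7 + 4×4 = 30°C

30°C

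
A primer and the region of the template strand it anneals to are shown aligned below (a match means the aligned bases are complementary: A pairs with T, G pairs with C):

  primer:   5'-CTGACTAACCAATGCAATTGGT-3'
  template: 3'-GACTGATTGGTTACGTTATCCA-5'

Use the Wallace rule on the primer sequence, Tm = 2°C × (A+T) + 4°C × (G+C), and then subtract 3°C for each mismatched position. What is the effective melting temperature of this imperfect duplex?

Primer base counts: A=7, T=6, G=4, C=5 → A+T=13, G+C=9
Perfect-match Tm = 2(13) + 4(9) = 26 + 36 = 62°C
Mismatches (positions where the bases are not complementary): 1 (at position 19)
Effective Tm = 62 − 1×3 = 62 − 3 = 59°C

59°C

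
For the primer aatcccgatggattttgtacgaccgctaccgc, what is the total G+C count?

T=8, G=7, A=7, C=10
Total G or C: 7 + 10 = 17

17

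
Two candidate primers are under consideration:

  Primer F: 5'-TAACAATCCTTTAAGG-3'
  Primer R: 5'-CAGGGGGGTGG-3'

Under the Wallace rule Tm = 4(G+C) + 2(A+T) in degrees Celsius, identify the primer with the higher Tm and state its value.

Primer F, 42°C

Primer F: A+T=11, G+C=5 → Tm = 2(11)+4(5) = 42°C
Primer R: A+T=2, G+C=9 → Tm = 2(2)+4(9) = 40°C
42°C vs 40°C → primer F is higher.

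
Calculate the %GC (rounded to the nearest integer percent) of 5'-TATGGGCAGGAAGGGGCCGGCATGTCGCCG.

70%

C=7, G=14, T=4, A=5
G+C = 14 + 7 = 21 out of 30 bases
%GC = 21/30 × 100 = 70% ≈ 70%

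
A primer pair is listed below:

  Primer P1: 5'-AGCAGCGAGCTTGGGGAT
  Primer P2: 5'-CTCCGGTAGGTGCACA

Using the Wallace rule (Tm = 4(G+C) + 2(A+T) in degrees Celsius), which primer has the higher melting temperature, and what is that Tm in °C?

Primer P1: A+T=7, G+C=11 → Tm = 2(7)+4(11) = 58°C
Primer P2: A+T=6, G+C=10 → Tm = 2(6)+4(10) = 52°C
58°C vs 52°C → primer P1 is higher.

Primer P1, 58°C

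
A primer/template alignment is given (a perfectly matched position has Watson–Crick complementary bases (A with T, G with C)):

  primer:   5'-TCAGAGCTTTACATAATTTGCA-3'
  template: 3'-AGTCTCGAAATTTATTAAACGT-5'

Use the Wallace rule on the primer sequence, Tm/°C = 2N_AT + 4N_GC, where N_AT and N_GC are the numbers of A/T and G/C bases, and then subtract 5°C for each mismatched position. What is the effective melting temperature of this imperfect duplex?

Primer base counts: A=7, T=8, G=3, C=4 → A+T=15, G+C=7
Perfect-match Tm = 2(15) + 4(7) = 30 + 28 = 58°C
Mismatches (positions where the bases are not complementary): 1 (at position 12)
Effective Tm = 58 − 1×5 = 58 − 5 = 53°C

53°C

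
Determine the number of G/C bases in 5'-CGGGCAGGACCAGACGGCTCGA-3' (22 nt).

16

Counting bases: T=1, C=7, G=9, A=5
Total G or C: 9 + 7 = 16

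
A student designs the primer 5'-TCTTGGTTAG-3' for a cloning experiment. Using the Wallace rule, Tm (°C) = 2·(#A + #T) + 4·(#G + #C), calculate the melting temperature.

28°C

Base counts: A=1, G=3, T=5, C=1
So N_AT = 6 and N_GC = 4.
Tm = 2(6) + 4(4) = 12 + 16 = 28°C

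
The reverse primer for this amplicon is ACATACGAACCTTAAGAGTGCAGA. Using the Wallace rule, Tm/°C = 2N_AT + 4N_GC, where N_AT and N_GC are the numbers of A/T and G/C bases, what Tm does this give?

Base counts: A=10, G=5, C=5, T=4
A+T = 14, G+C = 10
Tm = 4·10 + 2·14 = 40 + 28 = 68°C

68°C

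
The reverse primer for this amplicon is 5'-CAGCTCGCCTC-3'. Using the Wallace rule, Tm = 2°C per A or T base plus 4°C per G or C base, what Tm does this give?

38°C

Base counts: T=2, A=1, C=6, G=2
So N_AT = 3 and N_GC = 8.
Tm = 2×3 + 4×8 = 38°C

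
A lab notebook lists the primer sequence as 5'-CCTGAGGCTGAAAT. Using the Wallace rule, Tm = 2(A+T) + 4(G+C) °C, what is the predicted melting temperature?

42°C

T=3, C=3, A=4, G=4
So N_AT = 7 and N_GC = 7.
Tm = 4·7 + 2·7 = 28 + 14 = 42°C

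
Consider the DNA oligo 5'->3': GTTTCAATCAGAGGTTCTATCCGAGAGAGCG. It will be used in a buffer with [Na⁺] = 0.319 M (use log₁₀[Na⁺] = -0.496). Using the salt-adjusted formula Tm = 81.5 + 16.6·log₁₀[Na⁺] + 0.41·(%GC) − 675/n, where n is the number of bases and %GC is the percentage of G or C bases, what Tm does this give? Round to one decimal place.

71.3°C

Length n = 31. Base counts: G=9, C=6, A=8, T=8
G+C = 15, so %GC = 15/31 × 100 = 48.387%
Salt term: 16.6 × (-0.496) = -8.234
GC term: 0.41 × 48.387 = 19.839; length term: −675/31 = −21.774
Tm = 81.5 + (-8.234) + 19.839 − 21.774 = 71.331 → 71.3°C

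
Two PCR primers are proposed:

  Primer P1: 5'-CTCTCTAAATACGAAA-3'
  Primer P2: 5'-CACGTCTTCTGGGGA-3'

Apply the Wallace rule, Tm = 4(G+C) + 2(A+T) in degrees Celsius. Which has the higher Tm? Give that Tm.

Primer P1: A+T=11, G+C=5 → Tm = 2(11)+4(5) = 42°C
Primer P2: A+T=6, G+C=9 → Tm = 2(6)+4(9) = 48°C
42°C vs 48°C → primer P2 is higher.

Primer P2, 48°C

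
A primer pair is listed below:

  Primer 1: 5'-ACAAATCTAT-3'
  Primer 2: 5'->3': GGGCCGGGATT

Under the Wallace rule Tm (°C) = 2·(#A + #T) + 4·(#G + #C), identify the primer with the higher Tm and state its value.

Primer 1: A+T=8, G+C=2 → Tm = 2(8)+4(2) = 24°C
Primer 2: A+T=3, G+C=8 → Tm = 2(3)+4(8) = 38°C
24°C vs 38°C → primer 2 is higher.

Primer 2, 38°C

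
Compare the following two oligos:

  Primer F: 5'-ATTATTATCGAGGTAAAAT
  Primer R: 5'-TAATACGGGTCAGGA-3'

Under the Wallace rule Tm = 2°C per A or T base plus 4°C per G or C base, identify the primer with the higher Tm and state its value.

Primer F, 46°C

Primer F: A+T=15, G+C=4 → Tm = 2(15)+4(4) = 46°C
Primer R: A+T=8, G+C=7 → Tm = 2(8)+4(7) = 44°C
46°C vs 44°C → primer F is higher.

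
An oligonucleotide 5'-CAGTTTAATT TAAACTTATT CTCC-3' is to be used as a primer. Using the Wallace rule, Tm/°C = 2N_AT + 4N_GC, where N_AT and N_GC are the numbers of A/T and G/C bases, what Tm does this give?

A=7, G=1, C=5, T=11
A+T = 18, G+C = 6
Tm = 2×18 + 4×6 = 60°C

60°C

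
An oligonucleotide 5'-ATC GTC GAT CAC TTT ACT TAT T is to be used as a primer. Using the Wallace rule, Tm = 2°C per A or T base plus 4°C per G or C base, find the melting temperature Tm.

T=10, G=2, C=5, A=5
A+T = 15, G+C = 7
Tm = 2×15 + 4×7 = 58°C

58°C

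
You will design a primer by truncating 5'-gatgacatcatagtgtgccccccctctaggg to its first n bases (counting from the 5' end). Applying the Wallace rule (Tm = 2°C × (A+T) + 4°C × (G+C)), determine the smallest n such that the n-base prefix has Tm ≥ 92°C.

First 29 bases: GATGACATCATAGTGTGCCCCCCCTCTAG → Tm = 90°C (< 92°C)
First 30 bases: GATGACATCATAGTGTGCCCCCCCTCTAGG → Tm = 94°C (≥ 92°C)
Since every base adds ≥2°C, Tm only increases with n, so the threshold is first crossed at n = 30.

n = 30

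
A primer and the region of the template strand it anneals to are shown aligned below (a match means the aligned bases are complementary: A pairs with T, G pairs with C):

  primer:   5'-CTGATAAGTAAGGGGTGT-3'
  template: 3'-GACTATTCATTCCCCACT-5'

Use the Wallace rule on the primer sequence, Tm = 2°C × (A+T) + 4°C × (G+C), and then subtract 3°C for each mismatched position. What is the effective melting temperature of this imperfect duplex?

Primer base counts: A=5, T=5, G=7, C=1 → A+T=10, G+C=8
Perfect-match Tm = 2(10) + 4(8) = 20 + 32 = 52°C
Mismatches (positions where the bases are not complementary): 1 (at position 18)
Effective Tm = 52 − 1×3 = 52 − 3 = 49°C

49°C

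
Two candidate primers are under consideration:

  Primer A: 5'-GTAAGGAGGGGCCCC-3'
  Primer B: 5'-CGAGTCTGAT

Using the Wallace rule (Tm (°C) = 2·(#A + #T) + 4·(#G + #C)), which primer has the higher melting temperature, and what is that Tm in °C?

Primer A, 52°C

Primer A: A+T=4, G+C=11 → Tm = 2(4)+4(11) = 52°C
Primer B: A+T=5, G+C=5 → Tm = 2(5)+4(5) = 30°C
52°C vs 30°C → primer A is higher.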